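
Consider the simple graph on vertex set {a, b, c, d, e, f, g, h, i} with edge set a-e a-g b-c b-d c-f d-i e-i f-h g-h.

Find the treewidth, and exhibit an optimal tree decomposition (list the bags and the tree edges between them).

Treewidth 2.
Bags: B1 = {a, e, g}  B2 = {e, g, i}  B3 = {d, g, i}  B4 = {b, d, g}  B5 = {b, c, g}  B6 = {c, f, g}  B7 = {f, g, h}
Tree: B1–B2, B2–B3, B3–B4, B4–B5, B5–B6, B6–B7

Every bag has size at most 3, so the width is 3 − 1 = 2 and tw(G) ≤ 2. The edges g–a–e–i–d–b–c–f–h–g form a cycle, so G is not a tree and its treewidth is at least 2. Hence tw(G) = 2 exactly.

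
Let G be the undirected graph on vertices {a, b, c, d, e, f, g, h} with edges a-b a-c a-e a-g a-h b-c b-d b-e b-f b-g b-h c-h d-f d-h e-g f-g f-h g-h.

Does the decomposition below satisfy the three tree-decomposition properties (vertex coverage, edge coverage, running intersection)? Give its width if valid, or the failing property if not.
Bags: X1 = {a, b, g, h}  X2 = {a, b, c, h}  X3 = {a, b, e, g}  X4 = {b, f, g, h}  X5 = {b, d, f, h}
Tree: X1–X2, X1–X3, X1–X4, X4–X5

Every vertex of G appears in some bag (union = {a, b, c, d, e, f, g, h}); every edge is covered by a bag; and for each vertex v the set of bags containing v is connected in the bag tree. The decomposition is therefore valid. The largest bag has 4 vertices, so the width is 3.

Yes; width 3.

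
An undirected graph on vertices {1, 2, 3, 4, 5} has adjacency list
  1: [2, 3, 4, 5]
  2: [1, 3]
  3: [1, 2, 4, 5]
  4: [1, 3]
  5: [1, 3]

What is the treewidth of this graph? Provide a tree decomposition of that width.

Each bag holds 3 vertices, so the decomposition has width 2, which upper-bounds the treewidth. On the other hand G contains the 3-clique {1, 2, 3}. A clique must lie in a single bag of any decomposition, so no decomposition can have width below 2. Combining the bounds, tw(G) = 2.

Treewidth 2.
One optimal decomposition is:
Bags: B1 = {1, 3, 5}  B2 = {1, 3, 4}  B3 = {1, 2, 3}
Tree: B1–B2, B1–B3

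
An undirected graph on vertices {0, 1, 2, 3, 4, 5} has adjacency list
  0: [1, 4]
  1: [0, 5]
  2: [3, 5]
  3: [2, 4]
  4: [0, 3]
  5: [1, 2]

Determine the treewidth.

A width-2 tree decomposition is:
Bags: B1 = {2, 3, 4}  B2 = {2, 4, 5}  B3 = {1, 4, 5}  B4 = {0, 1, 4}
Tree: B1–B2, B2–B3, B3–B4
The largest bag has 3 vertices, giving width 2; this decomposition certifies tw(G) ≤ 2. For the lower bound, G contains the cycle 4–3–2–5–1–0–4, so G is not a forest; only forests have treewidth ≤ 1, hence tw(G) ≥ 2. Therefore the treewidth is 2.

2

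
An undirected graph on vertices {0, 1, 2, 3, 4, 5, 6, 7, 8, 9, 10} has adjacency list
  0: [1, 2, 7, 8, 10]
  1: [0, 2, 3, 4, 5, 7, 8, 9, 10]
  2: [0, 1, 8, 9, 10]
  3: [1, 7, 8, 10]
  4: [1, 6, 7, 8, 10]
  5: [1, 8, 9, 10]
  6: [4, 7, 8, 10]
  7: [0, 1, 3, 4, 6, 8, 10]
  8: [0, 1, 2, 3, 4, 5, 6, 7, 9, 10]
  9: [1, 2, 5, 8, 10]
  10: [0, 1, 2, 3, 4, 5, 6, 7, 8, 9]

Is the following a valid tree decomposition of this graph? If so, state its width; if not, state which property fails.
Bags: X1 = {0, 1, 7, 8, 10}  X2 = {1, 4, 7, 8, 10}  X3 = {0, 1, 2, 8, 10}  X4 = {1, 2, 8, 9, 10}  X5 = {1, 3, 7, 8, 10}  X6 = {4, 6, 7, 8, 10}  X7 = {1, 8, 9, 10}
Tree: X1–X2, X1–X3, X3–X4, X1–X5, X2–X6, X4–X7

No — vertex 5 appears in no bag.

A tree decomposition must satisfy three properties: every vertex lies in some bag; for every edge, both endpoints lie together in some bag; and for every vertex, the bags containing it form a connected subtree. Here vertex 5 appears in no bag, so the decomposition is invalid.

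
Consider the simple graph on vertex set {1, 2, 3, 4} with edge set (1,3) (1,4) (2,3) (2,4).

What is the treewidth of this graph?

2

A width-2 tree decomposition is:
Bags: B1 = {1, 2, 3}  B2 = {1, 2, 4}
Tree: B1–B2
The largest bag has 3 vertices, giving width 2; this decomposition certifies tw(G) ≤ 2. For the lower bound, G contains the cycle 2–3–1–4–2, so G is not a forest; only forests have treewidth ≤ 1, hence tw(G) ≥ 2. Therefore the treewidth is 2.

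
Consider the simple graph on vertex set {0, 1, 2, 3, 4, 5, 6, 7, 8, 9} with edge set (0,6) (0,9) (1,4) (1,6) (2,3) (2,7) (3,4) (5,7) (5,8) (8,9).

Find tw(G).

A width-2 tree decomposition is:
Bags: B1 = {0, 6, 9}  B2 = {1, 6, 9}  B3 = {1, 4, 9}  B4 = {3, 4, 9}  B5 = {2, 3, 9}  B6 = {2, 7, 9}  B7 = {5, 7, 9}  B8 = {5, 8, 9}
Tree: B1–B2, B2–B3, B3–B4, B4–B5, B5–B6, B6–B7, B7–B8
The largest bag has 3 vertices, giving width 2; this decomposition certifies tw(G) ≤ 2. The edges 9–0–6–1–4–3–2–7–5–8–9 form a cycle, so G is not a tree and its treewidth is at least 2. Therefore the treewidth is 2.

2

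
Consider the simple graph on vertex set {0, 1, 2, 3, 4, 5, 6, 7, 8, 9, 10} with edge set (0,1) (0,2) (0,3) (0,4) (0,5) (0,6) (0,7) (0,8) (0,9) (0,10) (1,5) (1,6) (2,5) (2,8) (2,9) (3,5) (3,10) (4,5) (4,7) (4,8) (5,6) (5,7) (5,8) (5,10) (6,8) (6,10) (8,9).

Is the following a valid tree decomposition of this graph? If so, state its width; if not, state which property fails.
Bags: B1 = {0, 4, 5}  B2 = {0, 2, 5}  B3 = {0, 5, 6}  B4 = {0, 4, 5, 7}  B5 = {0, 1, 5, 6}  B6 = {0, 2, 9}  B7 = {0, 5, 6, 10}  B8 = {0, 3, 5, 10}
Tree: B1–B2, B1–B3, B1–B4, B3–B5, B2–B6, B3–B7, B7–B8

No — vertex 8 appears in no bag.

A tree decomposition must satisfy three properties: every vertex lies in some bag; for every edge, both endpoints lie together in some bag; and for every vertex, the bags containing it form a connected subtree. Here vertex 8 appears in no bag, so the decomposition is invalid.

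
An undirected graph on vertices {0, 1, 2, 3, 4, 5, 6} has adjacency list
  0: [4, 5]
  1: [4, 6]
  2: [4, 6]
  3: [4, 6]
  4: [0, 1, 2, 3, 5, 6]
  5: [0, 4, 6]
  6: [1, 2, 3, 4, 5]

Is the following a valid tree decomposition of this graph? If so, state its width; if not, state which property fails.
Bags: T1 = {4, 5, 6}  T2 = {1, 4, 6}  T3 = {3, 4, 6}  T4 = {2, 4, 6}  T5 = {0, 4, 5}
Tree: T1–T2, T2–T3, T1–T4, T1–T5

Every vertex of G appears in some bag (union = {0, 1, 2, 3, 4, 5, 6}); every edge is covered by a bag; and for each vertex v the set of bags containing v is connected in the bag tree. The decomposition is therefore valid. The largest bag has 3 vertices, so the width is 2.

Yes; width 2.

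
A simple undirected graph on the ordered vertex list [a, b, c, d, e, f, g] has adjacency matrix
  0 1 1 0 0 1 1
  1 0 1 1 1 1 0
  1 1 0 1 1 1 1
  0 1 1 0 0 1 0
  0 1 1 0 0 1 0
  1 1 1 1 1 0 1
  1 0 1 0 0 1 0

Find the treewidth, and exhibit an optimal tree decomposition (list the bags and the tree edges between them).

Every bag has size at most 4, so the width is 4 − 1 = 3 and tw(G) ≤ 3. Conversely, {a, c, f, g} is a clique of size 4, and the vertices of any clique must share a bag in every tree decomposition; so some bag has ≥ 4 vertices and tw(G) ≥ 3. Combining the bounds, tw(G) = 3.

Treewidth 3.
One such decomposition:
Bags: B1 = {b, c, e, f}  B2 = {a, b, c, f}  B3 = {b, c, d, f}  B4 = {a, c, f, g}
Tree: B1–B2, B1–B3, B2–B4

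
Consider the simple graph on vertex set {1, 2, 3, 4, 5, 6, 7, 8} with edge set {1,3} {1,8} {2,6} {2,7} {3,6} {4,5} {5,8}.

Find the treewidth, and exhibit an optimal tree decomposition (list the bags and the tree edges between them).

Every bag has size at most 2, so the width is 2 − 1 = 1 and tw(G) ≤ 1. G has an edge, so its treewidth is at least 1. Hence tw(G) = 1 exactly.

Treewidth 1.
One such decomposition:
Bags: B1 = {4, 5}  B2 = {5, 8}  B3 = {1, 8}  B4 = {1, 3}  B5 = {3, 6}  B6 = {2, 6}  B7 = {2, 7}
Tree: B1–B2, B2–B3, B3–B4, B4–B5, B5–B6, B6–B7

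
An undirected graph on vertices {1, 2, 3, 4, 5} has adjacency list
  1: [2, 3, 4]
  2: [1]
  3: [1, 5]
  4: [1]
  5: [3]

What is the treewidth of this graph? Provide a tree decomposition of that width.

The largest bag has 2 vertices, giving width 1; this decomposition certifies tw(G) ≤ 1. Any graph with an edge has treewidth ≥ 1, and G has the edge 4–1. The upper and lower bounds meet at 1, so that is the treewidth.

Treewidth 1.
Bags: B1 = {1, 4}  B2 = {1, 3}  B3 = {3, 5}  B4 = {1, 2}
Tree: B1–B2, B2–B3, B1–B4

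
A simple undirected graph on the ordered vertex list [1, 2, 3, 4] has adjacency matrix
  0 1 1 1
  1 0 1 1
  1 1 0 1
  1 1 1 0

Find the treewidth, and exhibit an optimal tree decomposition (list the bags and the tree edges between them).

With just one bag of size 4, the width is 4 − 1 = 3, so tw(G) ≤ 3. On the other hand G contains the 4-clique {1, 2, 3, 4}. A clique must lie in a single bag of any decomposition, so no decomposition can have width below 3. The upper and lower bounds meet at 3, so that is the treewidth.

Treewidth 3.
One optimal decomposition is:
Bags: B1 = {1, 2, 3, 4}
Tree: (single bag)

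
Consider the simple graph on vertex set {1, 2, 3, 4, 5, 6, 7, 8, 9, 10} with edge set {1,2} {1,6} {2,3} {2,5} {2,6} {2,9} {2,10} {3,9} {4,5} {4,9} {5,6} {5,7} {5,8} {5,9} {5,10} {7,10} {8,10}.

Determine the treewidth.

A width-2 tree decomposition is:
Bags: B1 = {2, 5, 10}  B2 = {2, 5, 9}  B3 = {5, 7, 10}  B4 = {2, 3, 9}  B5 = {4, 5, 9}  B6 = {2, 5, 6}  B7 = {1, 2, 6}  B8 = {5, 8, 10}
Tree: B1–B2, B1–B3, B2–B4, B2–B5, B2–B6, B6–B7, B1–B8
The largest bag has 3 vertices, giving width 2; this decomposition certifies tw(G) ≤ 2. Conversely, {1, 2, 6} is a clique of size 3, and the vertices of any clique must share a bag in every tree decomposition; so some bag has ≥ 3 vertices and tw(G) ≥ 2. Combining the bounds, tw(G) = 2.

2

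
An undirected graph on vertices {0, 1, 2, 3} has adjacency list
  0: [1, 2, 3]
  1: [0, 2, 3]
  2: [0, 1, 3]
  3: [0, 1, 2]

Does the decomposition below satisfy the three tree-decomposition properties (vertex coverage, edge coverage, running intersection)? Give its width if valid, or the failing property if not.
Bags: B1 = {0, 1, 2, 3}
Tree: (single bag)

Yes; width 3.

Every vertex of G appears in some bag (union = {0, 1, 2, 3}); every edge is covered by a bag; and for each vertex v the set of bags containing v is connected in the bag tree. The decomposition is therefore valid. The largest bag has 4 vertices, so the width is 3.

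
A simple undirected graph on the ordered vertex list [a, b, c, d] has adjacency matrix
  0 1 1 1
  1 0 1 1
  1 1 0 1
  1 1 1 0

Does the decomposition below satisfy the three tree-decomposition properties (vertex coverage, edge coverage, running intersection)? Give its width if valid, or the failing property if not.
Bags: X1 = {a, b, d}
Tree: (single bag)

No — vertex c appears in no bag.

A tree decomposition must satisfy three properties: every vertex lies in some bag; for every edge, both endpoints lie together in some bag; and for every vertex, the bags containing it form a connected subtree. Here vertex c appears in no bag, so the decomposition is invalid.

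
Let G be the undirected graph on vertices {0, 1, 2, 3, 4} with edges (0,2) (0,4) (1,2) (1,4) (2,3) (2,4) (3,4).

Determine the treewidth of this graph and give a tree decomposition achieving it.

Treewidth 2.
One optimal decomposition is:
Bags: B1 = {2, 3, 4}  B2 = {0, 2, 4}  B3 = {1, 2, 4}
Tree: B1–B2, B1–B3

Every bag has size at most 3, so the width is 3 − 1 = 2 and tw(G) ≤ 2. On the other hand G contains the 3-clique {0, 2, 4}. A clique must lie in a single bag of any decomposition, so no decomposition can have width below 2. Therefore the treewidth is 2.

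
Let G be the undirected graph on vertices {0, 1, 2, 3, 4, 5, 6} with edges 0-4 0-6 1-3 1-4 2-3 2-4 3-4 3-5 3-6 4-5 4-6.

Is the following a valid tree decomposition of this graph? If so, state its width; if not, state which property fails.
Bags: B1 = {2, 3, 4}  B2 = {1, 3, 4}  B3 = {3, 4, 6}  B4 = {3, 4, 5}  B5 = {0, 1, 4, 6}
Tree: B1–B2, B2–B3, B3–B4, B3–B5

A tree decomposition must satisfy three properties: every vertex lies in some bag; for every edge, both endpoints lie together in some bag; and for every vertex, the bags containing it form a connected subtree. Here bags containing vertex 1 are not connected in the tree, so the decomposition is invalid.

No — bags containing vertex 1 are not connected in the tree.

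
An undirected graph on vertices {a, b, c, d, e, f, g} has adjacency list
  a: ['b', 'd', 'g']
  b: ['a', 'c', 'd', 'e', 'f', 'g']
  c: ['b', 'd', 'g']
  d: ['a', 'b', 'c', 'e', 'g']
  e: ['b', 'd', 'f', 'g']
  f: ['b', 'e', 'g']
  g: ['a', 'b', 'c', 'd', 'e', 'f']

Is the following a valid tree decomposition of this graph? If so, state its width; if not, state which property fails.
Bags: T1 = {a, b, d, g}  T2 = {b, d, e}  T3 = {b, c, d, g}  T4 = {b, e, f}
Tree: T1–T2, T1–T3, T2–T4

No — edge (g,e) lies in no bag.

A tree decomposition must satisfy three properties: every vertex lies in some bag; for every edge, both endpoints lie together in some bag; and for every vertex, the bags containing it form a connected subtree. Here edge (g,e) lies in no bag, so the decomposition is invalid.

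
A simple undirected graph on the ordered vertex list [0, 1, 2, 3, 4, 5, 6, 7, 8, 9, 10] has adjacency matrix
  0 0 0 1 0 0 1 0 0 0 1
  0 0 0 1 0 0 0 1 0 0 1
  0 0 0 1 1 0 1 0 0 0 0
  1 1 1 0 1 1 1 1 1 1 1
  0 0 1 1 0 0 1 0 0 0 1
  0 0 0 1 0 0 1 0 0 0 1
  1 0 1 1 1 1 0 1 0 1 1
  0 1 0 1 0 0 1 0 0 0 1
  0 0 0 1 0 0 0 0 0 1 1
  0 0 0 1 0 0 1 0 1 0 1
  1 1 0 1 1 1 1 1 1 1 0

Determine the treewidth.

A width-3 tree decomposition is:
Bags: B1 = {3, 5, 6, 10}  B2 = {3, 4, 6, 10}  B3 = {2, 3, 4, 6}  B4 = {3, 6, 7, 10}  B5 = {1, 3, 7, 10}  B6 = {0, 3, 6, 10}  B7 = {3, 6, 9, 10}  B8 = {3, 8, 9, 10}
Tree: B1–B2, B2–B3, B2–B4, B4–B5, B4–B6, B6–B7, B7–B8
Every bag has size at most 4, so the width is 4 − 1 = 3 and tw(G) ≤ 3. For the lower bound, the 4 vertices {2, 3, 4, 6} are pairwise adjacent, and any tree decomposition puts a clique entirely inside one bag — forcing width ≥ 3. Therefore the treewidth is 3.

3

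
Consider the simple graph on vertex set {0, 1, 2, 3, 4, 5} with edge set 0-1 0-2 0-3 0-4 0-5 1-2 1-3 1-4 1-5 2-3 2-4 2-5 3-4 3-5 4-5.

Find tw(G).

A width-5 tree decomposition is:
Bags: B1 = {0, 1, 2, 3, 4, 5}
Tree: (single bag)
A single bag containing all 6 vertices is trivially a valid decomposition of width 5. On the other hand G contains the 6-clique {0, 1, 2, 3, 4, 5}. A clique must lie in a single bag of any decomposition, so no decomposition can have width below 5. Therefore the treewidth is 5.

5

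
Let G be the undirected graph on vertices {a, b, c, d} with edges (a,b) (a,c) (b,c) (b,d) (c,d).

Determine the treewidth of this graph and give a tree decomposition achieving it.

Treewidth 2.
One such decomposition:
Bags: B1 = {a, b, c}  B2 = {b, c, d}
Tree: B1–B2

Each bag holds 3 vertices, so the decomposition has width 2, which upper-bounds the treewidth. Conversely, {b, c, d} is a clique of size 3, and the vertices of any clique must share a bag in every tree decomposition; so some bag has ≥ 3 vertices and tw(G) ≥ 2. Combining the bounds, tw(G) = 2.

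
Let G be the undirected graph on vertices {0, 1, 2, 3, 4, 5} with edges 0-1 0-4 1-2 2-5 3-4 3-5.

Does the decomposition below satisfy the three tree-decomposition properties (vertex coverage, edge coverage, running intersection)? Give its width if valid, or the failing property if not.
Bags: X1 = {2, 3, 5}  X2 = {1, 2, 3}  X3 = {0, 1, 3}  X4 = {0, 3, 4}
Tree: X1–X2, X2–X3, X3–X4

Yes; width 2.

Vertex coverage: the bags together contain {0, 1, 2, 3, 4, 5}, the full vertex set. Edge coverage: each edge of G has both endpoints in at least one bag. Running intersection: for every vertex, the bags containing it form a connected subtree. All three properties hold, so this is a valid tree decomposition of width max|bag| − 1 = 2, and hence tw(G) ≤ 2.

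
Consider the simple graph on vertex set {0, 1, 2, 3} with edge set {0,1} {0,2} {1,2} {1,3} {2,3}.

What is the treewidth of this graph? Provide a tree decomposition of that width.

Treewidth 2.
Bags: B1 = {0, 1, 2}  B2 = {1, 2, 3}
Tree: B1–B2

The largest bag has 3 vertices, giving width 2; this decomposition certifies tw(G) ≤ 2. On the other hand G contains the 3-clique {0, 1, 2}. A clique must lie in a single bag of any decomposition, so no decomposition can have width below 2. The upper and lower bounds meet at 2, so that is the treewidth.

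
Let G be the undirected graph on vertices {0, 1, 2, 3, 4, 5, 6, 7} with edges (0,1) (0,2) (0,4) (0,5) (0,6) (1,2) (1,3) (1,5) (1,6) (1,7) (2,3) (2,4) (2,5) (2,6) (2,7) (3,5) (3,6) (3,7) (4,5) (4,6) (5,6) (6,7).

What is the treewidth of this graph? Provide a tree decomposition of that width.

Treewidth 4.
One such decomposition:
Bags: B1 = {1, 2, 3, 6, 7}  B2 = {1, 2, 3, 5, 6}  B3 = {0, 1, 2, 5, 6}  B4 = {0, 2, 4, 5, 6}
Tree: B1–B2, B2–B3, B3–B4

Each bag holds 5 vertices, so the decomposition has width 4, which upper-bounds the treewidth. On the other hand G contains the 5-clique {0, 1, 2, 5, 6}. A clique must lie in a single bag of any decomposition, so no decomposition can have width below 4. The upper and lower bounds meet at 4, so that is the treewidth.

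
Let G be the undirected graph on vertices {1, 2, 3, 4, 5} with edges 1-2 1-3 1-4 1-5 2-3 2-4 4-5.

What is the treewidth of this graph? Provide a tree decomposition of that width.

Each bag holds 3 vertices, so the decomposition has width 2, which upper-bounds the treewidth. Conversely, {1, 2, 3} is a clique of size 3, and the vertices of any clique must share a bag in every tree decomposition; so some bag has ≥ 3 vertices and tw(G) ≥ 2. Combining the bounds, tw(G) = 2.

Treewidth 2.
Bags: B1 = {1, 2, 3}  B2 = {1, 2, 4}  B3 = {1, 4, 5}
Tree: B1–B2, B2–B3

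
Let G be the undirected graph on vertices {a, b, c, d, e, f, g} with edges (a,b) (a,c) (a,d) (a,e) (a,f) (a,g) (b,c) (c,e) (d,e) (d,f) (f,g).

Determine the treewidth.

2

A width-2 tree decomposition is:
Bags: B1 = {a, c, e}  B2 = {a, b, c}  B3 = {a, d, e}  B4 = {a, d, f}  B5 = {a, f, g}
Tree: B1–B2, B1–B3, B3–B4, B4–B5
Each bag holds 3 vertices, so the decomposition has width 2, which upper-bounds the treewidth. For the lower bound, the 3 vertices {a, d, e} are pairwise adjacent, and any tree decomposition puts a clique entirely inside one bag — forcing width ≥ 2. Combining the bounds, tw(G) = 2.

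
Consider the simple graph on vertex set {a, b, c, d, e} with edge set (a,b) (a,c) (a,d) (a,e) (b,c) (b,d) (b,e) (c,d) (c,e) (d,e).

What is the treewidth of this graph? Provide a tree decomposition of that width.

A single bag containing all 5 vertices is trivially a valid decomposition of width 4. Conversely, {a, b, c, d, e} is a clique of size 5, and the vertices of any clique must share a bag in every tree decomposition; so some bag has ≥ 5 vertices and tw(G) ≥ 4. The upper and lower bounds meet at 4, so that is the treewidth.

Treewidth 4.
One optimal decomposition is:
Bags: B1 = {a, b, c, d, e}
Tree: (single bag)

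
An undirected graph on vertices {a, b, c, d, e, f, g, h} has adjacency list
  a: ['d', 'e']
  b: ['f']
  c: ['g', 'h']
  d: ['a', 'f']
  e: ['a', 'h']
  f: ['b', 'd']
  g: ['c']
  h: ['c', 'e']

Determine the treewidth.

A width-1 tree decomposition is:
Bags: B1 = {b, f}  B2 = {d, f}  B3 = {a, d}  B4 = {a, e}  B5 = {e, h}  B6 = {c, h}  B7 = {c, g}
Tree: B1–B2, B2–B3, B3–B4, B4–B5, B5–B6, B6–B7
Every bag has size at most 2, so the width is 2 − 1 = 1 and tw(G) ≤ 1. G has an edge, so its treewidth is at least 1. Hence tw(G) = 1 exactly.

1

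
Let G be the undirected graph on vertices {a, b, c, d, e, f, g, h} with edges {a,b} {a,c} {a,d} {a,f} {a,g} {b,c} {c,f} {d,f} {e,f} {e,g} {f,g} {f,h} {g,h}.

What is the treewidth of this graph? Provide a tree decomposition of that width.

Treewidth 2.
Bags: B1 = {a, f, g}  B2 = {f, g, h}  B3 = {a, d, f}  B4 = {a, c, f}  B5 = {a, b, c}  B6 = {e, f, g}
Tree: B1–B2, B1–B3, B1–B4, B4–B5, B1–B6

The largest bag has 3 vertices, giving width 2; this decomposition certifies tw(G) ≤ 2. Conversely, {a, d, f} is a clique of size 3, and the vertices of any clique must share a bag in every tree decomposition; so some bag has ≥ 3 vertices and tw(G) ≥ 2. Hence tw(G) = 2 exactly.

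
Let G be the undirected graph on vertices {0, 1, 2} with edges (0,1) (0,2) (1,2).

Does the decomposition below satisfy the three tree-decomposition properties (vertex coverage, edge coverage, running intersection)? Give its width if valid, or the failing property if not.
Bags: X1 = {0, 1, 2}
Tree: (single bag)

Yes; width 2.

Every vertex of G appears in some bag (union = {0, 1, 2}); every edge is covered by a bag; and for each vertex v the set of bags containing v is connected in the bag tree. The decomposition is therefore valid. The largest bag has 3 vertices, so the width is 2.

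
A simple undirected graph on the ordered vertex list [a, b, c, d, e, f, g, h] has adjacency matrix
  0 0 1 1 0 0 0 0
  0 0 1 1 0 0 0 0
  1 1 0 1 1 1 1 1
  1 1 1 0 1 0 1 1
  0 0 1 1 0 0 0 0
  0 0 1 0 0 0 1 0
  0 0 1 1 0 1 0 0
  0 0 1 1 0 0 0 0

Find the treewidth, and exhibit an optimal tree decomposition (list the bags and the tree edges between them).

Treewidth 2.
One optimal decomposition is:
Bags: B1 = {a, c, d}  B2 = {c, d, e}  B3 = {c, d, g}  B4 = {c, d, h}  B5 = {c, f, g}  B6 = {b, c, d}
Tree: B1–B2, B1–B3, B2–B4, B3–B5, B2–B6

Every bag has size at most 3, so the width is 3 − 1 = 2 and tw(G) ≤ 2. For the lower bound, the 3 vertices {c, d, g} are pairwise adjacent, and any tree decomposition puts a clique entirely inside one bag — forcing width ≥ 2. Hence tw(G) = 2 exactly.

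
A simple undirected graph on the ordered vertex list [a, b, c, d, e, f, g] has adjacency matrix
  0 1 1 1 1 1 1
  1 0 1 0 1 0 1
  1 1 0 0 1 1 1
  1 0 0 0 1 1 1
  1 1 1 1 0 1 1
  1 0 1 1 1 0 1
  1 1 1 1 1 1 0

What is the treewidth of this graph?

4

A width-4 tree decomposition is:
Bags: B1 = {a, d, e, f, g}  B2 = {a, c, e, f, g}  B3 = {a, b, c, e, g}
Tree: B1–B2, B2–B3
The largest bag has 5 vertices, giving width 4; this decomposition certifies tw(G) ≤ 4. On the other hand G contains the 5-clique {a, d, e, f, g}. A clique must lie in a single bag of any decomposition, so no decomposition can have width below 4. Therefore the treewidth is 4.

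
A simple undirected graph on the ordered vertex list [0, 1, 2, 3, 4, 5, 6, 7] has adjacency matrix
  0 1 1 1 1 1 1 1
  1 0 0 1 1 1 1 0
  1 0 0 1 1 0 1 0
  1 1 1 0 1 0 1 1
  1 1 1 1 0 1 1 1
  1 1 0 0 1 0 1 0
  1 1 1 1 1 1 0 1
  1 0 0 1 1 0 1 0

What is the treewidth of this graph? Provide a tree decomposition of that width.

Treewidth 4.
One optimal decomposition is:
Bags: B1 = {0, 1, 3, 4, 6}  B2 = {0, 2, 3, 4, 6}  B3 = {0, 1, 4, 5, 6}  B4 = {0, 3, 4, 6, 7}
Tree: B1–B2, B1–B3, B1–B4

Every bag has size at most 5, so the width is 5 − 1 = 4 and tw(G) ≤ 4. For the lower bound, the 5 vertices {0, 1, 3, 4, 6} are pairwise adjacent, and any tree decomposition puts a clique entirely inside one bag — forcing width ≥ 4. Combining the bounds, tw(G) = 4.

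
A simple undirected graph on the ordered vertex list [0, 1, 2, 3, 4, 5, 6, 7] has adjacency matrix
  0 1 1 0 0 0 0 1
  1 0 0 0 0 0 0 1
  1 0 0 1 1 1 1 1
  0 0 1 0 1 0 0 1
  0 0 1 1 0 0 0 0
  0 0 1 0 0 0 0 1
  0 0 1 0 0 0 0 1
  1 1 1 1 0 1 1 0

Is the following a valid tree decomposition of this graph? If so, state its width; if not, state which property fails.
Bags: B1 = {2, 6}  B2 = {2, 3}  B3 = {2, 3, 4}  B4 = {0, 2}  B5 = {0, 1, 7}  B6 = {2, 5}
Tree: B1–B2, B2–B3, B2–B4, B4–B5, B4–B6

A tree decomposition must satisfy three properties: every vertex lies in some bag; for every edge, both endpoints lie together in some bag; and for every vertex, the bags containing it form a connected subtree. Here edge (6,7) lies in no bag, so the decomposition is invalid.

No — edge (6,7) lies in no bag.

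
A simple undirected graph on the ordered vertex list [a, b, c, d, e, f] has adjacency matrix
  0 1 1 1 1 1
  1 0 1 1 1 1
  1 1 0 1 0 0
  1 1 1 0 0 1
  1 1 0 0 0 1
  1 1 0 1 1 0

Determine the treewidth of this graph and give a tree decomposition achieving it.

Treewidth 3.
Bags: B1 = {a, b, d, f}  B2 = {a, b, e, f}  B3 = {a, b, c, d}
Tree: B1–B2, B1–B3

Every bag has size at most 4, so the width is 4 − 1 = 3 and tw(G) ≤ 3. On the other hand G contains the 4-clique {a, b, c, d}. A clique must lie in a single bag of any decomposition, so no decomposition can have width below 3. Hence tw(G) = 3 exactly.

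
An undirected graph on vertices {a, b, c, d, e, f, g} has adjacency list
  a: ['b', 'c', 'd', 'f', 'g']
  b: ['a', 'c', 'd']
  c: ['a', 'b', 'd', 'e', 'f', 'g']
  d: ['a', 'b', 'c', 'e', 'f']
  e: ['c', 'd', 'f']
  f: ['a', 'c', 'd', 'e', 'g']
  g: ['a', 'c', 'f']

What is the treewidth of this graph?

3

A width-3 tree decomposition is:
Bags: B1 = {a, b, c, d}  B2 = {a, c, d, f}  B3 = {a, c, f, g}  B4 = {c, d, e, f}
Tree: B1–B2, B2–B3, B2–B4
The largest bag has 4 vertices, giving width 3; this decomposition certifies tw(G) ≤ 3. Conversely, {c, d, e, f} is a clique of size 4, and the vertices of any clique must share a bag in every tree decomposition; so some bag has ≥ 4 vertices and tw(G) ≥ 3. Therefore the treewidth is 3.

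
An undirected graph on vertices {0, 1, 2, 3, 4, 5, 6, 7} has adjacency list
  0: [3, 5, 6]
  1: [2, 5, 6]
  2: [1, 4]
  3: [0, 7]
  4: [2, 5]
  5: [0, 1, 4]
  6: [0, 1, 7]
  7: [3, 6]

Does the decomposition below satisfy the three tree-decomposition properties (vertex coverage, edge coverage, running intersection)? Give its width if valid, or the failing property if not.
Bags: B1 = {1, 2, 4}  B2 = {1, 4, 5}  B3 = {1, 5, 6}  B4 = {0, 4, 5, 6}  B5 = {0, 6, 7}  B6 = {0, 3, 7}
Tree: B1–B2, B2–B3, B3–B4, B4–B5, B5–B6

No — bags containing vertex 4 are not connected in the tree.

A tree decomposition must satisfy three properties: every vertex lies in some bag; for every edge, both endpoints lie together in some bag; and for every vertex, the bags containing it form a connected subtree. Here bags containing vertex 4 are not connected in the tree, so the decomposition is invalid.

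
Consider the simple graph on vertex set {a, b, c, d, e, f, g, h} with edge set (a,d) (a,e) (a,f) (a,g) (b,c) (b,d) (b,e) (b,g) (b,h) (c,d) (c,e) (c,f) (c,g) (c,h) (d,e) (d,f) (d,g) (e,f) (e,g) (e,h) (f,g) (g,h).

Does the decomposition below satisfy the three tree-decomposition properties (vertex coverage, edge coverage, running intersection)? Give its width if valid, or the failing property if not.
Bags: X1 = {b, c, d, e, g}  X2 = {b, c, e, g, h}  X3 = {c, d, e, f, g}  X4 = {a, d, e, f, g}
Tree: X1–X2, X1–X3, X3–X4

Every vertex of G appears in some bag (union = {a, b, c, d, e, f, g, h}); every edge is covered by a bag; and for each vertex v the set of bags containing v is connected in the bag tree. The decomposition is therefore valid. The largest bag has 5 vertices, so the width is 4.

Yes; width 4.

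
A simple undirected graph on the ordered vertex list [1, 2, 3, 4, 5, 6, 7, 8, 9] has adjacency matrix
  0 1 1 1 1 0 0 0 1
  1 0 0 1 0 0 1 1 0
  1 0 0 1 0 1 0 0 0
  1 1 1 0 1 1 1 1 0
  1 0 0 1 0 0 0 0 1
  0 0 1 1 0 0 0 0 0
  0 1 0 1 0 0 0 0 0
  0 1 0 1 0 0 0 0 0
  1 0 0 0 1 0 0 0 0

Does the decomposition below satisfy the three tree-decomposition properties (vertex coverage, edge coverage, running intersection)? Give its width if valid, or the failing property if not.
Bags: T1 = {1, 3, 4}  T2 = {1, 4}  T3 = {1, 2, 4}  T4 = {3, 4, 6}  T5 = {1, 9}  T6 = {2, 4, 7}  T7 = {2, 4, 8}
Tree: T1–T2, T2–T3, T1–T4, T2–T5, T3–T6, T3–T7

No — vertex 5 appears in no bag.

A tree decomposition must satisfy three properties: every vertex lies in some bag; for every edge, both endpoints lie together in some bag; and for every vertex, the bags containing it form a connected subtree. Here vertex 5 appears in no bag, so the decomposition is invalid.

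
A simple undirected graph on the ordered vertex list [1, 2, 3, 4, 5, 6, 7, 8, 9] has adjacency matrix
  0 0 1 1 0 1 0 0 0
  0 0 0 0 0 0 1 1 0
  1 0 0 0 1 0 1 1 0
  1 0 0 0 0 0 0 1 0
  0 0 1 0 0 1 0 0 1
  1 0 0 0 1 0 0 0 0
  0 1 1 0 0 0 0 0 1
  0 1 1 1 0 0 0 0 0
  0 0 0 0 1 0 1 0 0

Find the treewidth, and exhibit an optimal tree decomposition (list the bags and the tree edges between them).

Each bag holds 4 vertices, so the decomposition has width 3, which upper-bounds the treewidth. For the lower bound: the 4 vertex sets {2,7,9}, {5}, {3}, {1,4,6,8} are disjoint, each induces a connected subgraph, and every pair is joined by at least one edge of G. Contracting each set to a single vertex therefore yields K_{4} as a minor, and since treewidth is minor-monotone, tw(G) ≥ tw(K_{4}) = 3. Combining the bounds, tw(G) = 3.

Treewidth 3.
One optimal decomposition is:
Bags: B1 = {2, 5, 7, 9}  B2 = {2, 3, 5, 7}  B3 = {2, 3, 5, 8}  B4 = {3, 5, 6, 8}  B5 = {1, 3, 6, 8}  B6 = {1, 4, 6, 8}
Tree: B1–B2, B2–B3, B3–B4, B4–B5, B5–B6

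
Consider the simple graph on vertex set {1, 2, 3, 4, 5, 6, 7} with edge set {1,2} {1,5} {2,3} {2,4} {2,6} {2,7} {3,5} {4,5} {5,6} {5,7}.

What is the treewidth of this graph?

2

A width-2 tree decomposition is:
Bags: B1 = {2, 5, 7}  B2 = {2, 4, 5}  B3 = {2, 5, 6}  B4 = {1, 2, 5}  B5 = {2, 3, 5}
Tree: B1–B2, B2–B3, B3–B4, B4–B5
Each bag holds 3 vertices, so the decomposition has width 2, which upper-bounds the treewidth. The edges 2–7–5–4–2 form a cycle, so G is not a tree and its treewidth is at least 2. Combining the bounds, tw(G) = 2.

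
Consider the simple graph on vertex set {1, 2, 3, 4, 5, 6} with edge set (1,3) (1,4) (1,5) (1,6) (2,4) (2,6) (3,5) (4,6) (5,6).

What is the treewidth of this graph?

A width-2 tree decomposition is:
Bags: B1 = {1, 5, 6}  B2 = {1, 3, 5}  B3 = {1, 4, 6}  B4 = {2, 4, 6}
Tree: B1–B2, B1–B3, B3–B4
Every bag has size at most 3, so the width is 3 − 1 = 2 and tw(G) ≤ 2. For the lower bound, the 3 vertices {1, 4, 6} are pairwise adjacent, and any tree decomposition puts a clique entirely inside one bag — forcing width ≥ 2. Hence tw(G) = 2 exactly.

2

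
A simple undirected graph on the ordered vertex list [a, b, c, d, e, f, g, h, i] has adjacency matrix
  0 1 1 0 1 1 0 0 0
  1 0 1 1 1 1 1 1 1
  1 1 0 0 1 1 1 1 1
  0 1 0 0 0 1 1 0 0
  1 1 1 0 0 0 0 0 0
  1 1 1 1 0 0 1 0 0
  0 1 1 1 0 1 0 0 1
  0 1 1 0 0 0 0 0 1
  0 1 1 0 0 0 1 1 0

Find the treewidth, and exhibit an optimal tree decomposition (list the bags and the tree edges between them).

Each bag holds 4 vertices, so the decomposition has width 3, which upper-bounds the treewidth. For the lower bound, the 4 vertices {b, d, f, g} are pairwise adjacent, and any tree decomposition puts a clique entirely inside one bag — forcing width ≥ 3. Hence tw(G) = 3 exactly.

Treewidth 3.
Bags: B1 = {b, c, g, i}  B2 = {b, c, f, g}  B3 = {a, b, c, f}  B4 = {a, b, c, e}  B5 = {b, c, h, i}  B6 = {b, d, f, g}
Tree: B1–B2, B2–B3, B3–B4, B1–B5, B2–B6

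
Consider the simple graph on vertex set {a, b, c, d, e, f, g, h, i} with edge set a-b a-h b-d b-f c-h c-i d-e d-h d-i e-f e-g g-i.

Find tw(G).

A width-3 tree decomposition is:
Bags: B1 = {a, b, e, f}  B2 = {a, b, d, e}  B3 = {a, d, e, h}  B4 = {d, e, g, h}  B5 = {d, g, h, i}  B6 = {c, g, h, i}
Tree: B1–B2, B2–B3, B3–B4, B4–B5, B5–B6
The largest bag has 4 vertices, giving width 3; this decomposition certifies tw(G) ≤ 3. For the lower bound: the 4 vertex sets {a,b,f}, {e}, {d}, {c,g,h,i} are disjoint, each induces a connected subgraph, and every pair is joined by at least one edge of G. Contracting each set to a single vertex therefore yields K_{4} as a minor, and since treewidth is minor-monotone, tw(G) ≥ tw(K_{4}) = 3. Combining the bounds, tw(G) = 3.

3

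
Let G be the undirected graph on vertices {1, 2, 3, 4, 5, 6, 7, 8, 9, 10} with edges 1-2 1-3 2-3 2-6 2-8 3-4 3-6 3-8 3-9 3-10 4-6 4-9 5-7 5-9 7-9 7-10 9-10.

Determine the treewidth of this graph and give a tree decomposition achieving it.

Each bag holds 3 vertices, so the decomposition has width 2, which upper-bounds the treewidth. For the lower bound, the 3 vertices {3, 9, 10} are pairwise adjacent, and any tree decomposition puts a clique entirely inside one bag — forcing width ≥ 2. Therefore the treewidth is 2.

Treewidth 2.
Bags: B1 = {1, 2, 3}  B2 = {2, 3, 6}  B3 = {3, 4, 6}  B4 = {3, 4, 9}  B5 = {3, 9, 10}  B6 = {7, 9, 10}  B7 = {5, 7, 9}  B8 = {2, 3, 8}
Tree: B1–B2, B2–B3, B3–B4, B4–B5, B5–B6, B6–B7, B1–B8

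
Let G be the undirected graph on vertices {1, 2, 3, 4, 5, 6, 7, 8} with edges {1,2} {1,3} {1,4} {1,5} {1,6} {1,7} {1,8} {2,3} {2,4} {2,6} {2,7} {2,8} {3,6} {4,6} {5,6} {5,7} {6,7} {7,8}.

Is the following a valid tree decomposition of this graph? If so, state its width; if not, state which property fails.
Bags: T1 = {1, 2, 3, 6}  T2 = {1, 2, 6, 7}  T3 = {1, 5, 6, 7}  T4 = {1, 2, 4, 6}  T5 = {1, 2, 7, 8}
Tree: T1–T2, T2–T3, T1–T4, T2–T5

Yes; width 3.

Every vertex of G appears in some bag (union = {1, 2, 3, 4, 5, 6, 7, 8}); every edge is covered by a bag; and for each vertex v the set of bags containing v is connected in the bag tree. The decomposition is therefore valid. The largest bag has 4 vertices, so the width is 3.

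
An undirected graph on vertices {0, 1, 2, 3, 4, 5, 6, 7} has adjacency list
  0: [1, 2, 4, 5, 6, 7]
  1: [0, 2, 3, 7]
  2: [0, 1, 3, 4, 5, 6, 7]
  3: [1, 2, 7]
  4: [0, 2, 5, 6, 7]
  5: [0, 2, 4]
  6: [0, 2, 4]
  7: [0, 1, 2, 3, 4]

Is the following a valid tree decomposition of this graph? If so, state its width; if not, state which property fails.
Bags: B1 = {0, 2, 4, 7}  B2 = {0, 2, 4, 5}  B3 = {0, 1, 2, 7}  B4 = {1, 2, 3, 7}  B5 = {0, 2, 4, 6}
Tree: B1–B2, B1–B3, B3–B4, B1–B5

Vertex coverage: the bags together contain {0, 1, 2, 3, 4, 5, 6, 7}, the full vertex set. Edge coverage: each edge of G has both endpoints in at least one bag. Running intersection: for every vertex, the bags containing it form a connected subtree. All three properties hold, so this is a valid tree decomposition of width max|bag| − 1 = 3, and hence tw(G) ≤ 3.

Yes; width 3.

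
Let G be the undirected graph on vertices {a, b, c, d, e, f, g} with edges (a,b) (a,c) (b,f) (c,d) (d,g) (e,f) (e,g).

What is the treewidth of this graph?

2

A width-2 tree decomposition is:
Bags: B1 = {d, e, g}  B2 = {c, d, e}  B3 = {a, c, e}  B4 = {a, b, e}  B5 = {b, e, f}
Tree: B1–B2, B2–B3, B3–B4, B4–B5
Every bag has size at most 3, so the width is 3 − 1 = 2 and tw(G) ≤ 2. Since e–g–d–c–a–b–f–e is a cycle in G, G is not acyclic. Forests are exactly the graphs of treewidth ≤ 1, so tw(G) ≥ 2. Combining the bounds, tw(G) = 2.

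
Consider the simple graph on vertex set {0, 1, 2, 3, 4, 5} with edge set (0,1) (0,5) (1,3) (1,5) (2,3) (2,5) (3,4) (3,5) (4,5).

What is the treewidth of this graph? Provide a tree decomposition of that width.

Treewidth 2.
Bags: B1 = {1, 3, 5}  B2 = {3, 4, 5}  B3 = {2, 3, 5}  B4 = {0, 1, 5}
Tree: B1–B2, B2–B3, B1–B4

Every bag has size at most 3, so the width is 3 − 1 = 2 and tw(G) ≤ 2. Conversely, {0, 1, 5} is a clique of size 3, and the vertices of any clique must share a bag in every tree decomposition; so some bag has ≥ 3 vertices and tw(G) ≥ 2. Hence tw(G) = 2 exactly.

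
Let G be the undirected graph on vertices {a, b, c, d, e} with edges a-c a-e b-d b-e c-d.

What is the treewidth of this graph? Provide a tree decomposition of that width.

Treewidth 2.
Bags: B1 = {a, c, d}  B2 = {a, b, d}  B3 = {a, b, e}
Tree: B1–B2, B2–B3

The largest bag has 3 vertices, giving width 2; this decomposition certifies tw(G) ≤ 2. Since a–c–d–b–e–a is a cycle in G, G is not acyclic. Forests are exactly the graphs of treewidth ≤ 1, so tw(G) ≥ 2. The upper and lower bounds meet at 2, so that is the treewidth.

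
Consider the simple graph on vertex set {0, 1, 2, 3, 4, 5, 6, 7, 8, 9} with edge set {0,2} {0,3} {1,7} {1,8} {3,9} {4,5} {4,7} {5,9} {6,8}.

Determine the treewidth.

1

A width-1 tree decomposition is:
Bags: B1 = {6, 8}  B2 = {1, 8}  B3 = {1, 7}  B4 = {4, 7}  B5 = {4, 5}  B6 = {5, 9}  B7 = {3, 9}  B8 = {0, 3}  B9 = {0, 2}
Tree: B1–B2, B2–B3, B3–B4, B4–B5, B5–B6, B6–B7, B7–B8, B8–B9
The largest bag has 2 vertices, giving width 1; this decomposition certifies tw(G) ≤ 1. G has an edge, so its treewidth is at least 1. The upper and lower bounds meet at 1, so that is the treewidth.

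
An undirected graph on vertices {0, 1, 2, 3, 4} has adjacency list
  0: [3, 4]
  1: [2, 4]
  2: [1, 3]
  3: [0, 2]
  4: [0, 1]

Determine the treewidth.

2

A width-2 tree decomposition is:
Bags: B1 = {0, 2, 3}  B2 = {0, 2, 4}  B3 = {1, 2, 4}
Tree: B1–B2, B2–B3
Every bag has size at most 3, so the width is 3 − 1 = 2 and tw(G) ≤ 2. The edges 2–3–0–4–1–2 form a cycle, so G is not a tree and its treewidth is at least 2. Therefore the treewidth is 2.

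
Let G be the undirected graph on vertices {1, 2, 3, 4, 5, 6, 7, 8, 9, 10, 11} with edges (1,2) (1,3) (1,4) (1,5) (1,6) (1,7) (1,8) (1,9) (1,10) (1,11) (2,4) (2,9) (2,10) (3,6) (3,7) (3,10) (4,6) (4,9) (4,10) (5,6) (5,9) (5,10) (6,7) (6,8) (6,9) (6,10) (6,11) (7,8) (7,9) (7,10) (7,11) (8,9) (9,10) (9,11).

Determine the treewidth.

A width-4 tree decomposition is:
Bags: B1 = {1, 6, 7, 9, 10}  B2 = {1, 3, 6, 7, 10}  B3 = {1, 4, 6, 9, 10}  B4 = {1, 6, 7, 8, 9}  B5 = {1, 6, 7, 9, 11}  B6 = {1, 2, 4, 9, 10}  B7 = {1, 5, 6, 9, 10}
Tree: B1–B2, B1–B3, B1–B4, B1–B5, B3–B6, B3–B7
The largest bag has 5 vertices, giving width 4; this decomposition certifies tw(G) ≤ 4. On the other hand G contains the 5-clique {1, 2, 4, 9, 10}. A clique must lie in a single bag of any decomposition, so no decomposition can have width below 4. The upper and lower bounds meet at 4, so that is the treewidth.

4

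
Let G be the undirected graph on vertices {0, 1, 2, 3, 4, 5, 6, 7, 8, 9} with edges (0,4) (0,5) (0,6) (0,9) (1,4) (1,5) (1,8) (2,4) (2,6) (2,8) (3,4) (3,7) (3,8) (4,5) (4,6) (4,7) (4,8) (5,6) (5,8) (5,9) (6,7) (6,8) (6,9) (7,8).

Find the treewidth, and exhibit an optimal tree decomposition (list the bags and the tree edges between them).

Each bag holds 4 vertices, so the decomposition has width 3, which upper-bounds the treewidth. Conversely, {0, 5, 6, 9} is a clique of size 4, and the vertices of any clique must share a bag in every tree decomposition; so some bag has ≥ 4 vertices and tw(G) ≥ 3. Hence tw(G) = 3 exactly.

Treewidth 3.
One such decomposition:
Bags: B1 = {4, 6, 7, 8}  B2 = {4, 5, 6, 8}  B3 = {1, 4, 5, 8}  B4 = {0, 4, 5, 6}  B5 = {2, 4, 6, 8}  B6 = {0, 5, 6, 9}  B7 = {3, 4, 7, 8}
Tree: B1–B2, B2–B3, B2–B4, B2–B5, B4–B6, B1–B7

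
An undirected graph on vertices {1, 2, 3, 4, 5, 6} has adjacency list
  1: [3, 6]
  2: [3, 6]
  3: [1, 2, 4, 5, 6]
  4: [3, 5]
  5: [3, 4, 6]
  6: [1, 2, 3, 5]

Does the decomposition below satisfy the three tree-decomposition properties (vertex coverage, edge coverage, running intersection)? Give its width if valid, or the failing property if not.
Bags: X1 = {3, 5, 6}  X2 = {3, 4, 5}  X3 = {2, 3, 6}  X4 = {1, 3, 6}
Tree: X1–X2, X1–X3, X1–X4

Yes; width 2.

Vertex coverage: the bags together contain {1, 2, 3, 4, 5, 6}, the full vertex set. Edge coverage: each edge of G has both endpoints in at least one bag. Running intersection: for every vertex, the bags containing it form a connected subtree. All three properties hold, so this is a valid tree decomposition of width max|bag| − 1 = 2, and hence tw(G) ≤ 2.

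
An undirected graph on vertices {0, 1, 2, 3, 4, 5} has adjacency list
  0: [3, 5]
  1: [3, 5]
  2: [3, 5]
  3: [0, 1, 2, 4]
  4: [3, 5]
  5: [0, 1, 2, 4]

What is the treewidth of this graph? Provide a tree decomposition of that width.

Every bag has size at most 3, so the width is 3 − 1 = 2 and tw(G) ≤ 2. Since 3–0–5–2–3 is a cycle in G, G is not acyclic. Forests are exactly the graphs of treewidth ≤ 1, so tw(G) ≥ 2. Combining the bounds, tw(G) = 2.

Treewidth 2.
One optimal decomposition is:
Bags: B1 = {0, 3, 5}  B2 = {2, 3, 5}  B3 = {1, 3, 5}  B4 = {3, 4, 5}
Tree: B1–B2, B2–B3, B3–B4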